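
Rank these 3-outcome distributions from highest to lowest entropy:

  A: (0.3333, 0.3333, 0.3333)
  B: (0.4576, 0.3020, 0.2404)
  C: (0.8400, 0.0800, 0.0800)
A > B > C

Key insight: Entropy is maximized by uniform distributions and minimized by concentrated distributions.

- Uniform distributions have maximum entropy log₂(3) = 1.5850 bits
- The more "peaked" or concentrated a distribution, the lower its entropy

Entropies:
  H(A) = 1.5850 bits
  H(B) = 1.5322 bits
  H(C) = 0.7943 bits

Ranking: A > B > C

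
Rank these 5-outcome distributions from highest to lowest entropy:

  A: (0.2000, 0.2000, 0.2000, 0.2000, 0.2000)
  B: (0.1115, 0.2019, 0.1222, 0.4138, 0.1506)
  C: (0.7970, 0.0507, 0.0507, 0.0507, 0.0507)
A > B > C

Key insight: Entropy is maximized by uniform distributions and minimized by concentrated distributions.

- Uniform distributions have maximum entropy log₂(5) = 2.3219 bits
- The more "peaked" or concentrated a distribution, the lower its entropy

Entropies:
  H(A) = 2.3219 bits
  H(B) = 2.1276 bits
  H(C) = 1.1339 bits

Ranking: A > B > C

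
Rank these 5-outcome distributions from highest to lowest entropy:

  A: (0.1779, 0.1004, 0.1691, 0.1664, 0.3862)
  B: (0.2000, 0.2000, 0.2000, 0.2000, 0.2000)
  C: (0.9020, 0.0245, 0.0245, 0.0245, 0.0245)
B > A > C

Key insight: Entropy is maximized by uniform distributions and minimized by concentrated distributions.

- Uniform distributions have maximum entropy log₂(5) = 2.3219 bits
- The more "peaked" or concentrated a distribution, the lower its entropy

Entropies:
  H(A) = 2.1703 bits
  H(B) = 2.3219 bits
  H(C) = 0.6586 bits

Ranking: B > A > C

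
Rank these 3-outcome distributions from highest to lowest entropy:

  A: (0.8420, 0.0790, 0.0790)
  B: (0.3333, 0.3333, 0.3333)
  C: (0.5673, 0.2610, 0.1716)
B > C > A

Key insight: Entropy is maximized by uniform distributions and minimized by concentrated distributions.

- Uniform distributions have maximum entropy log₂(3) = 1.5850 bits
- The more "peaked" or concentrated a distribution, the lower its entropy

Entropies:
  H(A) = 0.7875 bits
  H(B) = 1.5850 bits
  H(C) = 1.4061 bits

Ranking: B > C > A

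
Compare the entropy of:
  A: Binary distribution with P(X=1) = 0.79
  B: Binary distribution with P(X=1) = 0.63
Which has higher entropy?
B

For binary distributions, entropy is maximized at p=0.5 and decreases as p moves toward 0 or 1.

H(A) = H(0.79) = 0.7415 bits
H(B) = H(0.63) = 0.9507 bits

Distribution B (p=0.63) is closer to uniform (p=0.5), so it has higher entropy.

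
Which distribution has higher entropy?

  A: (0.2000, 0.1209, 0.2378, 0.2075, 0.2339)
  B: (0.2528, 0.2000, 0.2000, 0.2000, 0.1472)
B

Both distributions are close to uniform, making this a harder comparison.

H(A) = 2.2866 bits
H(B) = 2.3016 bits

The distribution closer to uniform has higher entropy.
Answer: B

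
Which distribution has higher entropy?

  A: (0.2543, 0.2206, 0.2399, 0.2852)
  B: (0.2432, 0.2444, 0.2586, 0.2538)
B

Both distributions are close to uniform, making this a harder comparison.

H(A) = 1.9936 bits
H(B) = 1.9995 bits

The distribution closer to uniform has higher entropy.
Answer: B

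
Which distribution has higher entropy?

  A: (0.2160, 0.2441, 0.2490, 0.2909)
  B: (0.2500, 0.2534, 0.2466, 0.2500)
B

Both distributions are close to uniform, making this a harder comparison.

H(A) = 1.9918 bits
H(B) = 1.9999 bits

The distribution closer to uniform has higher entropy.
Answer: B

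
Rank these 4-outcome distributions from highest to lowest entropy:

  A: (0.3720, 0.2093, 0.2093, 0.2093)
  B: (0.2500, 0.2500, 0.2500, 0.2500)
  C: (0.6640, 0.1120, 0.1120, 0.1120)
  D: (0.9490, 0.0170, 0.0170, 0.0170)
B > A > C > D

Key insight: Entropy is maximized by uniform distributions and minimized by concentrated distributions.

Entropies:
  H(A) = 1.9476 bits
  H(B) = 2.0000 bits
  H(C) = 1.4535 bits
  H(D) = 0.3715 bits

Ranking: B > A > C > D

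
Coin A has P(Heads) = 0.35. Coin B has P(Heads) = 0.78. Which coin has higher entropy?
A

For binary distributions, entropy is maximized at p=0.5 and decreases as p moves toward 0 or 1.

H(A) = H(0.35) = 0.9341 bits
H(B) = H(0.78) = 0.7602 bits

Distribution A (p=0.35) is closer to uniform (p=0.5), so it has higher entropy.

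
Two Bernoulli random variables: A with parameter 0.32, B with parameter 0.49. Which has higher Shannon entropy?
B

For binary distributions, entropy is maximized at p=0.5 and decreases as p moves toward 0 or 1.

H(A) = H(0.32) = 0.9044 bits
H(B) = H(0.49) = 0.9997 bits

Distribution B (p=0.49) is closer to uniform (p=0.5), so it has higher entropy.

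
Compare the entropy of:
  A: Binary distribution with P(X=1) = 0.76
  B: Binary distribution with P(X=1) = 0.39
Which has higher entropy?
B

For binary distributions, entropy is maximized at p=0.5 and decreases as p moves toward 0 or 1.

H(A) = H(0.76) = 0.7950 bits
H(B) = H(0.39) = 0.9648 bits

Distribution B (p=0.39) is closer to uniform (p=0.5), so it has higher entropy.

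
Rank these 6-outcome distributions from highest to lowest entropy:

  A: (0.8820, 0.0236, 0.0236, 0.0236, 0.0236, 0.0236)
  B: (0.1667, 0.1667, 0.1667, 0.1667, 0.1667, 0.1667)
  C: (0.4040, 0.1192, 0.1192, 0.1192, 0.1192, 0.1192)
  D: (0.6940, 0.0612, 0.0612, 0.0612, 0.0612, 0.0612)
B > C > D > A

Key insight: Entropy is maximized by uniform distributions and minimized by concentrated distributions.

Entropies:
  H(A) = 0.7976 bits
  H(B) = 2.5850 bits
  H(C) = 2.3571 bits
  H(D) = 1.5990 bits

Ranking: B > C > D > A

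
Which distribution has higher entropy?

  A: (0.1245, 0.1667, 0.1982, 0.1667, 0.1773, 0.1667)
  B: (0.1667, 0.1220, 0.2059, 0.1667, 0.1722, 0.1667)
A

Both distributions are close to uniform, making this a harder comparison.

H(A) = 2.5720 bits
H(B) = 2.5691 bits

The distribution closer to uniform has higher entropy.
Answer: A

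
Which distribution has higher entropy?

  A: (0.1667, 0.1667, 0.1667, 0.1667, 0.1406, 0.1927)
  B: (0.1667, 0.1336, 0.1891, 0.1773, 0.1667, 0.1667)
A

Both distributions are close to uniform, making this a harder comparison.

H(A) = 2.5791 bits
H(B) = 2.5773 bits

The distribution closer to uniform has higher entropy.
Answer: A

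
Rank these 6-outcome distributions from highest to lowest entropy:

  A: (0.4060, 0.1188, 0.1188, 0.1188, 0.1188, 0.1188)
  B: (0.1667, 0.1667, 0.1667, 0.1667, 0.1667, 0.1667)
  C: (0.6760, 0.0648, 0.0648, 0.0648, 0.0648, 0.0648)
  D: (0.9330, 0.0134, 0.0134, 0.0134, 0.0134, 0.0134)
B > A > C > D

Key insight: Entropy is maximized by uniform distributions and minimized by concentrated distributions.

Entropies:
  H(A) = 2.3536 bits
  H(B) = 2.5850 bits
  H(C) = 1.6610 bits
  H(D) = 0.5102 bits

Ranking: B > A > C > D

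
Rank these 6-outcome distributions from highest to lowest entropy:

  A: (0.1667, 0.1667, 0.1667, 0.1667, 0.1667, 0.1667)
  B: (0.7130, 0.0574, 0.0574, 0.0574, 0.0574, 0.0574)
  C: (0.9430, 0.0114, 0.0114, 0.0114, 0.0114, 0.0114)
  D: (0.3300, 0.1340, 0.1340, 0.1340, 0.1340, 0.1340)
A > D > B > C

Key insight: Entropy is maximized by uniform distributions and minimized by concentrated distributions.

Entropies:
  H(A) = 2.5850 bits
  H(B) = 1.5312 bits
  H(C) = 0.4478 bits
  H(D) = 2.4706 bits

Ranking: A > D > B > C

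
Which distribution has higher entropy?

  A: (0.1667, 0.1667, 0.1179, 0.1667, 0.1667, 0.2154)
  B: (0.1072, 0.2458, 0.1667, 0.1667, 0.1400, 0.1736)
A

Both distributions are close to uniform, making this a harder comparison.

H(A) = 2.5641 bits
H(B) = 2.5404 bits

The distribution closer to uniform has higher entropy.
Answer: A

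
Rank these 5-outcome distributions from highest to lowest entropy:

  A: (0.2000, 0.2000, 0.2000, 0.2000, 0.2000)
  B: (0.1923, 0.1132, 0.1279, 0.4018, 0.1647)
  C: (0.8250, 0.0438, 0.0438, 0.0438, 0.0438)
A > B > C

Key insight: Entropy is maximized by uniform distributions and minimized by concentrated distributions.

- Uniform distributions have maximum entropy log₂(5) = 2.3219 bits
- The more "peaked" or concentrated a distribution, the lower its entropy

Entropies:
  H(A) = 2.3219 bits
  H(B) = 2.1498 bits
  H(C) = 1.0190 bits

Ranking: A > B > C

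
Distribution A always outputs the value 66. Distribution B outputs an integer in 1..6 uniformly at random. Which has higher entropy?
B

A is deterministic, so H(A) = 0. B is uniform over 6 outcomes, so H(B) = log₂(6) = 2.585 bits. Any distribution with genuine randomness has higher entropy than a deterministic one.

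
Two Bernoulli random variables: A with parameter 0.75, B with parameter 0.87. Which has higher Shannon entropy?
A

For binary distributions, entropy is maximized at p=0.5 and decreases as p moves toward 0 or 1.

H(A) = H(0.75) = 0.8113 bits
H(B) = H(0.87) = 0.5574 bits

Distribution A (p=0.75) is closer to uniform (p=0.5), so it has higher entropy.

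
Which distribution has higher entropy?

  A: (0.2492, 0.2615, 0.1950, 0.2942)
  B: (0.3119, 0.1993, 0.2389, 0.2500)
A

Both distributions are close to uniform, making this a harder comparison.

H(A) = 1.9849 bits
H(B) = 1.9814 bits

The distribution closer to uniform has higher entropy.
Answer: A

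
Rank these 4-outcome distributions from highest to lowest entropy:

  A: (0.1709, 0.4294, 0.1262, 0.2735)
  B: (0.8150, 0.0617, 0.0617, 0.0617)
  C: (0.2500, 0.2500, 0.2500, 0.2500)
C > A > B

Key insight: Entropy is maximized by uniform distributions and minimized by concentrated distributions.

- Uniform distributions have maximum entropy log₂(4) = 2.0000 bits
- The more "peaked" or concentrated a distribution, the lower its entropy

Entropies:
  H(A) = 1.8477 bits
  H(B) = 0.9841 bits
  H(C) = 2.0000 bits

Ranking: C > A > B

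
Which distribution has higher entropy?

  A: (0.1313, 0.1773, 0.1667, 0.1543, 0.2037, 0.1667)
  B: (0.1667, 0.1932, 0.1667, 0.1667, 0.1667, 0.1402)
B

Both distributions are close to uniform, making this a harder comparison.

H(A) = 2.5724 bits
H(B) = 2.5789 bits

The distribution closer to uniform has higher entropy.
Answer: B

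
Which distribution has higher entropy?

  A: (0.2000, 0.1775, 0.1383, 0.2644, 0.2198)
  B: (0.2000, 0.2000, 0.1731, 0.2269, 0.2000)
B

Both distributions are close to uniform, making this a harder comparison.

H(A) = 2.2896 bits
H(B) = 2.3167 bits

The distribution closer to uniform has higher entropy.
Answer: B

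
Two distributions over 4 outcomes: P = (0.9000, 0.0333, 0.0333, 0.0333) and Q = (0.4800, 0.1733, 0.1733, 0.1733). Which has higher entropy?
Q

P is highly concentrated on one outcome (90%), making it nearly deterministic. Q spreads its mass more evenly (max 48%). The more spread-out distribution has higher entropy: H(P) ≈ 0.627 bits, H(Q) ≈ 1.823 bits.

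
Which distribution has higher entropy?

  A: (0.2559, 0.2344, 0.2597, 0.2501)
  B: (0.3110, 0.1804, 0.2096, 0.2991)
A

Both distributions are close to uniform, making this a harder comparison.

H(A) = 1.9989 bits
H(B) = 1.9630 bits

The distribution closer to uniform has higher entropy.
Answer: A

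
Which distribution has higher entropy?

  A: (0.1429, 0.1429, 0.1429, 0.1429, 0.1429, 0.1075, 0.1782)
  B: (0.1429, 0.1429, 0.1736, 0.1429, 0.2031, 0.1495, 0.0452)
A

Both distributions are close to uniform, making this a harder comparison.

H(A) = 2.7946 bits
H(B) = 2.7206 bits

The distribution closer to uniform has higher entropy.
Answer: A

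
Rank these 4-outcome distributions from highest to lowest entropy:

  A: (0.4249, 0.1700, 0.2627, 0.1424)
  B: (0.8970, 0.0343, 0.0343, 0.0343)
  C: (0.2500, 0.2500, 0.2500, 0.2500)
C > A > B

Key insight: Entropy is maximized by uniform distributions and minimized by concentrated distributions.

- Uniform distributions have maximum entropy log₂(4) = 2.0000 bits
- The more "peaked" or concentrated a distribution, the lower its entropy

Entropies:
  H(A) = 1.8663 bits
  H(B) = 0.6417 bits
  H(C) = 2.0000 bits

Ranking: C > A > B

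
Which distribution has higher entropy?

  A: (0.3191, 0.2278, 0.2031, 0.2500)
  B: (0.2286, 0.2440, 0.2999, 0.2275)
B

Both distributions are close to uniform, making this a harder comparison.

H(A) = 1.9791 bits
H(B) = 1.9903 bits

The distribution closer to uniform has higher entropy.
Answer: B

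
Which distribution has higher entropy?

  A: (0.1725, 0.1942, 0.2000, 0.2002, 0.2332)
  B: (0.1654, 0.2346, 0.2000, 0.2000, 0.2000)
A

Both distributions are close to uniform, making this a harder comparison.

H(A) = 2.3152 bits
H(B) = 2.3132 bits

The distribution closer to uniform has higher entropy.
Answer: A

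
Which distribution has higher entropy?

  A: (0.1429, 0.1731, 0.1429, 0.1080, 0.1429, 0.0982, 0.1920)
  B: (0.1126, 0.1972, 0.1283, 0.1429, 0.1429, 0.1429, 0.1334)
B

Both distributions are close to uniform, making this a harder comparison.

H(A) = 2.7740 bits
H(B) = 2.7875 bits

The distribution closer to uniform has higher entropy.
Answer: B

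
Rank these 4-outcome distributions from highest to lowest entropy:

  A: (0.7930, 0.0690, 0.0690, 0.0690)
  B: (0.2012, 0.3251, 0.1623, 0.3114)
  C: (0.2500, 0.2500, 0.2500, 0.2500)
C > B > A

Key insight: Entropy is maximized by uniform distributions and minimized by concentrated distributions.

- Uniform distributions have maximum entropy log₂(4) = 2.0000 bits
- The more "peaked" or concentrated a distribution, the lower its entropy

Entropies:
  H(A) = 1.0638 bits
  H(B) = 1.9424 bits
  H(C) = 2.0000 bits

Ranking: C > B > A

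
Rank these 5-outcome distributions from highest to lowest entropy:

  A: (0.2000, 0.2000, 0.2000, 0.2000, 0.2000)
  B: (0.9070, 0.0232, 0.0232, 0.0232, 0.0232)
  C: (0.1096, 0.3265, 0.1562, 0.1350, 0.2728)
A > C > B

Key insight: Entropy is maximized by uniform distributions and minimized by concentrated distributions.

- Uniform distributions have maximum entropy log₂(5) = 2.3219 bits
- The more "peaked" or concentrated a distribution, the lower its entropy

Entropies:
  H(A) = 2.3219 bits
  H(B) = 0.6324 bits
  H(C) = 2.1964 bits

Ranking: A > C > B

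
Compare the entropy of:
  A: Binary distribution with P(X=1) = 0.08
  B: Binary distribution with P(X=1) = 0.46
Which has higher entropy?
B

For binary distributions, entropy is maximized at p=0.5 and decreases as p moves toward 0 or 1.

H(A) = H(0.08) = 0.4022 bits
H(B) = H(0.46) = 0.9954 bits

Distribution B (p=0.46) is closer to uniform (p=0.5), so it has higher entropy.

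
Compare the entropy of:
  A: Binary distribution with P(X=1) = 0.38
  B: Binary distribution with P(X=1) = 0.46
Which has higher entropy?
B

For binary distributions, entropy is maximized at p=0.5 and decreases as p moves toward 0 or 1.

H(A) = H(0.38) = 0.9580 bits
H(B) = H(0.46) = 0.9954 bits

Distribution B (p=0.46) is closer to uniform (p=0.5), so it has higher entropy.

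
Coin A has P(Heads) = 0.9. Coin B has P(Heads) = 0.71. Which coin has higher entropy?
B

For binary distributions, entropy is maximized at p=0.5 and decreases as p moves toward 0 or 1.

H(A) = H(0.9) = 0.4690 bits
H(B) = H(0.71) = 0.8687 bits

Distribution B (p=0.71) is closer to uniform (p=0.5), so it has higher entropy.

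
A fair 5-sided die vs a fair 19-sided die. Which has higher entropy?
19-sided die

Both are uniform distributions; for uniform over n outcomes, H = log₂(n). H(5-sided) = log₂(5) = 2.322 bits and H(19-sided) = log₂(19) = 4.248 bits. More outcomes in a uniform distribution means higher entropy.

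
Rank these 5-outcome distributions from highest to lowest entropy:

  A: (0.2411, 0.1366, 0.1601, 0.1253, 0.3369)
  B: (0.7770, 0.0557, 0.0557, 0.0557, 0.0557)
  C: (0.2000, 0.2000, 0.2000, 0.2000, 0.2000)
C > A > B

Key insight: Entropy is maximized by uniform distributions and minimized by concentrated distributions.

- Uniform distributions have maximum entropy log₂(5) = 2.3219 bits
- The more "peaked" or concentrated a distribution, the lower its entropy

Entropies:
  H(A) = 2.2145 bits
  H(B) = 1.2116 bits
  H(C) = 2.3219 bits

Ranking: C > A > B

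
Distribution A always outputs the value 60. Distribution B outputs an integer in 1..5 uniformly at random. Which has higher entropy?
B

A is deterministic, so H(A) = 0. B is uniform over 5 outcomes, so H(B) = log₂(5) = 2.322 bits. Any distribution with genuine randomness has higher entropy than a deterministic one.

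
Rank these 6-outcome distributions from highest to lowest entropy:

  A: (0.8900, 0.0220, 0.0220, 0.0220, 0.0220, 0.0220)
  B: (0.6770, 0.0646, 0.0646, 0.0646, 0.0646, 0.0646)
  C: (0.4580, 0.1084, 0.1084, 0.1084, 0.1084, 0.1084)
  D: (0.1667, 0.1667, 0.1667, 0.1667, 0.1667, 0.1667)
D > C > B > A

Key insight: Entropy is maximized by uniform distributions and minimized by concentrated distributions.

Entropies:
  H(A) = 0.7553 bits
  H(B) = 1.6576 bits
  H(C) = 2.2534 bits
  H(D) = 2.5850 bits

Ranking: D > C > B > A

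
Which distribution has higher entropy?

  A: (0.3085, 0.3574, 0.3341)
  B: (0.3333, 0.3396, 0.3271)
B

Both distributions are close to uniform, making this a harder comparison.

H(A) = 1.5824 bits
H(B) = 1.5848 bits

The distribution closer to uniform has higher entropy.
Answer: B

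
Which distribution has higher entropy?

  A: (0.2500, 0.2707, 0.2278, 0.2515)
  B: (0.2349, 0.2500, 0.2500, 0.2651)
B

Both distributions are close to uniform, making this a harder comparison.

H(A) = 1.9973 bits
H(B) = 1.9987 bits

The distribution closer to uniform has higher entropy.
Answer: B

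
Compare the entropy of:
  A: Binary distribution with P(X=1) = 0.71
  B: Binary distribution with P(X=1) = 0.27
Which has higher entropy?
A

For binary distributions, entropy is maximized at p=0.5 and decreases as p moves toward 0 or 1.

H(A) = H(0.71) = 0.8687 bits
H(B) = H(0.27) = 0.8415 bits

Distribution A (p=0.71) is closer to uniform (p=0.5), so it has higher entropy.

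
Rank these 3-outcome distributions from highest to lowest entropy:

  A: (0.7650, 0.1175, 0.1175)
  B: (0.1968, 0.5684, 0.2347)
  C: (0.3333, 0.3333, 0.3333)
C > B > A

Key insight: Entropy is maximized by uniform distributions and minimized by concentrated distributions.

- Uniform distributions have maximum entropy log₂(3) = 1.5850 bits
- The more "peaked" or concentrated a distribution, the lower its entropy

Entropies:
  H(A) = 1.0216 bits
  H(B) = 1.4156 bits
  H(C) = 1.5850 bits

Ranking: C > B > A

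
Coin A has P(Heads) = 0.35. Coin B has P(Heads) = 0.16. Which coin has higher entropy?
A

For binary distributions, entropy is maximized at p=0.5 and decreases as p moves toward 0 or 1.

H(A) = H(0.35) = 0.9341 bits
H(B) = H(0.16) = 0.6343 bits

Distribution A (p=0.35) is closer to uniform (p=0.5), so it has higher entropy.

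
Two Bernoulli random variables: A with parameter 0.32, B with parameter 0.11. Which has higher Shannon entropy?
A

For binary distributions, entropy is maximized at p=0.5 and decreases as p moves toward 0 or 1.

H(A) = H(0.32) = 0.9044 bits
H(B) = H(0.11) = 0.4999 bits

Distribution A (p=0.32) is closer to uniform (p=0.5), so it has higher entropy.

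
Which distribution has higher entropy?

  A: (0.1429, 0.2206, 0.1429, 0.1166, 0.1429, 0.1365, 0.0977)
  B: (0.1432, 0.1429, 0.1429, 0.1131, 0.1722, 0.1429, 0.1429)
B

Both distributions are close to uniform, making this a harder comparison.

H(A) = 2.7657 bits
H(B) = 2.7985 bits

The distribution closer to uniform has higher entropy.
Answer: B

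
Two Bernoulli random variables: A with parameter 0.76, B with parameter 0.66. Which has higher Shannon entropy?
B

For binary distributions, entropy is maximized at p=0.5 and decreases as p moves toward 0 or 1.

H(A) = H(0.76) = 0.7950 bits
H(B) = H(0.66) = 0.9248 bits

Distribution B (p=0.66) is closer to uniform (p=0.5), so it has higher entropy.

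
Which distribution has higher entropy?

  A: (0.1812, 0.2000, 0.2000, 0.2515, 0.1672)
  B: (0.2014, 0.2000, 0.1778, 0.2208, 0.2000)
B

Both distributions are close to uniform, making this a harder comparison.

H(A) = 2.3077 bits
H(B) = 2.3186 bits

The distribution closer to uniform has higher entropy.
Answer: B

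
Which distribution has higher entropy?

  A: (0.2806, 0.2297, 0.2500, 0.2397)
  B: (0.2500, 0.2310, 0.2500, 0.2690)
B

Both distributions are close to uniform, making this a harder comparison.

H(A) = 1.9959 bits
H(B) = 1.9979 bits

The distribution closer to uniform has higher entropy.
Answer: B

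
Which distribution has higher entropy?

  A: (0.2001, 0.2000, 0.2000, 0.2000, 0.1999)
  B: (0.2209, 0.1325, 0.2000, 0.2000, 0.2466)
A

Both distributions are close to uniform, making this a harder comparison.

H(A) = 2.3219 bits
H(B) = 2.2945 bits

The distribution closer to uniform has higher entropy.
Answer: A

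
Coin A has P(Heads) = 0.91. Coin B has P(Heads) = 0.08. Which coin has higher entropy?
A

For binary distributions, entropy is maximized at p=0.5 and decreases as p moves toward 0 or 1.

H(A) = H(0.91) = 0.4365 bits
H(B) = H(0.08) = 0.4022 bits

Distribution A (p=0.91) is closer to uniform (p=0.5), so it has higher entropy.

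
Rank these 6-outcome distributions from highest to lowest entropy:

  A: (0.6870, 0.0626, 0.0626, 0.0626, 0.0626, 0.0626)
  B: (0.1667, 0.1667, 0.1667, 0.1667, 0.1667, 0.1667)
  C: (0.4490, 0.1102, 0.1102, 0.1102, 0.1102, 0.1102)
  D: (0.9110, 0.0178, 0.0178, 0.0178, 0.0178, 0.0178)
B > C > A > D

Key insight: Entropy is maximized by uniform distributions and minimized by concentrated distributions.

Entropies:
  H(A) = 1.6234 bits
  H(B) = 2.5850 bits
  H(C) = 2.2719 bits
  H(D) = 0.6398 bits

Ranking: B > C > A > D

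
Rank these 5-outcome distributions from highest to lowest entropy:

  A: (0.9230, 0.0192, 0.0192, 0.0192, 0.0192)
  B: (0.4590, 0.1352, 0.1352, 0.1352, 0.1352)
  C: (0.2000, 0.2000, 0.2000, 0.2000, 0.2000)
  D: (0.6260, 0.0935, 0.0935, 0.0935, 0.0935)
C > B > D > A

Key insight: Entropy is maximized by uniform distributions and minimized by concentrated distributions.

Entropies:
  H(A) = 0.5455 bits
  H(B) = 2.0771 bits
  H(C) = 2.3219 bits
  H(D) = 1.7017 bits

Ranking: C > B > D > A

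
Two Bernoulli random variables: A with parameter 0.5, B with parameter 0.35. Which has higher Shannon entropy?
A

For binary distributions, entropy is maximized at p=0.5 and decreases as p moves toward 0 or 1.

H(A) = H(0.5) = 1.0000 bits
H(B) = H(0.35) = 0.9341 bits

Distribution A (p=0.5) is closer to uniform (p=0.5), so it has higher entropy.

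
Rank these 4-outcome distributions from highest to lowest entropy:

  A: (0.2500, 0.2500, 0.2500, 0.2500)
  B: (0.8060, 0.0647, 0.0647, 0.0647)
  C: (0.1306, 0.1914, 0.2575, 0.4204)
A > C > B

Key insight: Entropy is maximized by uniform distributions and minimized by concentrated distributions.

- Uniform distributions have maximum entropy log₂(4) = 2.0000 bits
- The more "peaked" or concentrated a distribution, the lower its entropy

Entropies:
  H(A) = 2.0000 bits
  H(B) = 1.0172 bits
  H(C) = 1.8698 bits

Ranking: A > C > B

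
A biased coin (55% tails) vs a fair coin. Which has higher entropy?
Fair coin

The fair coin is uniform (p=0.5), maximizing binary entropy at 1 bit. The biased coin has H(0.55) ≈ 0.993 bits — its outcome is more predictable, so its entropy is lower.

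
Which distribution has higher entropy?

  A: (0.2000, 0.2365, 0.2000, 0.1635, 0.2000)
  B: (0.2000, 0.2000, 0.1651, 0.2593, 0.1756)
A

Both distributions are close to uniform, making this a harder comparison.

H(A) = 2.3123 bits
H(B) = 2.3034 bits

The distribution closer to uniform has higher entropy.
Answer: A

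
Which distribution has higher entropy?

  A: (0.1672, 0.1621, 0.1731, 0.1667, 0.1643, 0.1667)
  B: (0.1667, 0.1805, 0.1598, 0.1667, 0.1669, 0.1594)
A

Both distributions are close to uniform, making this a harder comparison.

H(A) = 2.5847 bits
H(B) = 2.5837 bits

The distribution closer to uniform has higher entropy.
Answer: A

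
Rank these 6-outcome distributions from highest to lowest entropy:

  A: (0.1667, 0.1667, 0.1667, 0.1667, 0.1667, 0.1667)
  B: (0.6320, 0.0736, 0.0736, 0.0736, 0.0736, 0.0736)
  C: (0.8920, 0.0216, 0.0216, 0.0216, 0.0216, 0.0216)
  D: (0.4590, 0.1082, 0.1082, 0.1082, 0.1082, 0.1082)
A > D > B > C

Key insight: Entropy is maximized by uniform distributions and minimized by concentrated distributions.

Entropies:
  H(A) = 2.5850 bits
  H(B) = 1.8036 bits
  H(C) = 0.7446 bits
  H(D) = 2.2513 bits

Ranking: A > D > B > C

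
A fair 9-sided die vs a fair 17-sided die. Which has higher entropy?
17-sided die

Both are uniform distributions; for uniform over n outcomes, H = log₂(n). H(9-sided) = log₂(9) = 3.170 bits and H(17-sided) = log₂(17) = 4.087 bits. More outcomes in a uniform distribution means higher entropy.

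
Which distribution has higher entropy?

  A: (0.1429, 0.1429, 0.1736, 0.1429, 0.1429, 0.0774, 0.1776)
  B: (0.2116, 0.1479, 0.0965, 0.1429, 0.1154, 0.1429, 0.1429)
A

Both distributions are close to uniform, making this a harder comparison.

H(A) = 2.7712 bits
H(B) = 2.7702 bits

The distribution closer to uniform has higher entropy.
Answer: A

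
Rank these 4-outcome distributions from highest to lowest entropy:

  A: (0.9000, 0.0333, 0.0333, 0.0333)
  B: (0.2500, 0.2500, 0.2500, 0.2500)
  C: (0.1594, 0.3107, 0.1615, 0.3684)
B > C > A

Key insight: Entropy is maximized by uniform distributions and minimized by concentrated distributions.

- Uniform distributions have maximum entropy log₂(4) = 2.0000 bits
- The more "peaked" or concentrated a distribution, the lower its entropy

Entropies:
  H(A) = 0.6275 bits
  H(B) = 2.0000 bits
  H(C) = 1.9018 bits

Ranking: B > C > A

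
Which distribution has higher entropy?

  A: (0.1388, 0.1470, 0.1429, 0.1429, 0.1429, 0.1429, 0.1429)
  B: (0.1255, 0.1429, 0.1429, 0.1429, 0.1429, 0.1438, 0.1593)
A

Both distributions are close to uniform, making this a harder comparison.

H(A) = 2.8072 bits
H(B) = 2.8045 bits

The distribution closer to uniform has higher entropy.
Answer: A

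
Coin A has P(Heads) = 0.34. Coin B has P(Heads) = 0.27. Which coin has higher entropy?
A

For binary distributions, entropy is maximized at p=0.5 and decreases as p moves toward 0 or 1.

H(A) = H(0.34) = 0.9248 bits
H(B) = H(0.27) = 0.8415 bits

Distribution A (p=0.34) is closer to uniform (p=0.5), so it has higher entropy.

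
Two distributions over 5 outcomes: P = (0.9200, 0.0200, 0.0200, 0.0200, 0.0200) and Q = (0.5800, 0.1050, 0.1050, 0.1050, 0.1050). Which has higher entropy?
Q

P is highly concentrated on one outcome (92%), making it nearly deterministic. Q spreads its mass more evenly (max 58%). The more spread-out distribution has higher entropy: H(P) ≈ 0.562 bits, H(Q) ≈ 1.821 bits.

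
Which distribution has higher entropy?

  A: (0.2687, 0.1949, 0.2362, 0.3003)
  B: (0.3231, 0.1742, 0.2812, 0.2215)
A

Both distributions are close to uniform, making this a harder comparison.

H(A) = 1.9821 bits
H(B) = 1.9622 bits

The distribution closer to uniform has higher entropy.
Answer: A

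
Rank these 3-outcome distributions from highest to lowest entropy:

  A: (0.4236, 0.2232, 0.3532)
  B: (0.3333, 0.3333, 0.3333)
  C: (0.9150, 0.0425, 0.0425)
B > A > C

Key insight: Entropy is maximized by uniform distributions and minimized by concentrated distributions.

- Uniform distributions have maximum entropy log₂(3) = 1.5850 bits
- The more "peaked" or concentrated a distribution, the lower its entropy

Entropies:
  H(A) = 1.5381 bits
  H(B) = 1.5850 bits
  H(C) = 0.5046 bits

Ranking: B > A > C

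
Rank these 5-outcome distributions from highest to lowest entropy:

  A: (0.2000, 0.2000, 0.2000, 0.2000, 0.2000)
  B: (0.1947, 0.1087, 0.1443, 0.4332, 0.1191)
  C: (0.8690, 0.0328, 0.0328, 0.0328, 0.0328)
A > B > C

Key insight: Entropy is maximized by uniform distributions and minimized by concentrated distributions.

- Uniform distributions have maximum entropy log₂(5) = 2.3219 bits
- The more "peaked" or concentrated a distribution, the lower its entropy

Entropies:
  H(A) = 2.3219 bits
  H(B) = 2.0991 bits
  H(C) = 0.8222 bits

Ranking: A > B > C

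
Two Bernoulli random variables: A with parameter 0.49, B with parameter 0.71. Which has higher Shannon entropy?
A

For binary distributions, entropy is maximized at p=0.5 and decreases as p moves toward 0 or 1.

H(A) = H(0.49) = 0.9997 bits
H(B) = H(0.71) = 0.8687 bits

Distribution A (p=0.49) is closer to uniform (p=0.5), so it has higher entropy.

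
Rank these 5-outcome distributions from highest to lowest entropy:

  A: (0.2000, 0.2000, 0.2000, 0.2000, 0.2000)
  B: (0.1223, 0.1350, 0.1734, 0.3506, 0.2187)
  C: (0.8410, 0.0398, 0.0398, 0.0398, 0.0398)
A > B > C

Key insight: Entropy is maximized by uniform distributions and minimized by concentrated distributions.

- Uniform distributions have maximum entropy log₂(5) = 2.3219 bits
- The more "peaked" or concentrated a distribution, the lower its entropy

Entropies:
  H(A) = 2.3219 bits
  H(B) = 2.2089 bits
  H(C) = 0.9499 bits

Ranking: A > B > C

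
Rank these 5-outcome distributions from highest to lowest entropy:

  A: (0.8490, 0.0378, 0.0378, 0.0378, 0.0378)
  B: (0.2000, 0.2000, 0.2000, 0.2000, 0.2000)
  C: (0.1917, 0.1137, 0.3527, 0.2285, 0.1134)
B > C > A

Key insight: Entropy is maximized by uniform distributions and minimized by concentrated distributions.

- Uniform distributions have maximum entropy log₂(5) = 2.3219 bits
- The more "peaked" or concentrated a distribution, the lower its entropy

Entropies:
  H(A) = 0.9143 bits
  H(B) = 2.3219 bits
  H(C) = 2.1866 bits

Ranking: B > C > A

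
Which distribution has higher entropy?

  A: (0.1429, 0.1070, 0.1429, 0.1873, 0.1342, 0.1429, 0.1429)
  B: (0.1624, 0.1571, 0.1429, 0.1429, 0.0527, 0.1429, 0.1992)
A

Both distributions are close to uniform, making this a harder comparison.

H(A) = 2.7908 bits
H(B) = 2.7360 bits

The distribution closer to uniform has higher entropy.
Answer: A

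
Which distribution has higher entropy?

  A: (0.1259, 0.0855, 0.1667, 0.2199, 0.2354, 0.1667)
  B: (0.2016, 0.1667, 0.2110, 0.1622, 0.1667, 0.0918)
B

Both distributions are close to uniform, making this a harder comparison.

H(A) = 2.5131 bits
H(B) = 2.5431 bits

The distribution closer to uniform has higher entropy.
Answer: B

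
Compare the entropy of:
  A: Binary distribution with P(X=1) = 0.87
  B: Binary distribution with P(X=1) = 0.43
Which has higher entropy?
B

For binary distributions, entropy is maximized at p=0.5 and decreases as p moves toward 0 or 1.

H(A) = H(0.87) = 0.5574 bits
H(B) = H(0.43) = 0.9858 bits

Distribution B (p=0.43) is closer to uniform (p=0.5), so it has higher entropy.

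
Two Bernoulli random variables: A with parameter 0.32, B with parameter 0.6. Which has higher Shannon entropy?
B

For binary distributions, entropy is maximized at p=0.5 and decreases as p moves toward 0 or 1.

H(A) = H(0.32) = 0.9044 bits
H(B) = H(0.6) = 0.9710 bits

Distribution B (p=0.6) is closer to uniform (p=0.5), so it has higher entropy.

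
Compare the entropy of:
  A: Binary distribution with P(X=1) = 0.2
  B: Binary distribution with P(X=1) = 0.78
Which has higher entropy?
B

For binary distributions, entropy is maximized at p=0.5 and decreases as p moves toward 0 or 1.

H(A) = H(0.2) = 0.7219 bits
H(B) = H(0.78) = 0.7602 bits

Distribution B (p=0.78) is closer to uniform (p=0.5), so it has higher entropy.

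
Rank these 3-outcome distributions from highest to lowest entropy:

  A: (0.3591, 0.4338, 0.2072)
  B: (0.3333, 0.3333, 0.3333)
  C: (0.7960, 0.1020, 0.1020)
B > A > C

Key insight: Entropy is maximized by uniform distributions and minimized by concentrated distributions.

- Uniform distributions have maximum entropy log₂(3) = 1.5850 bits
- The more "peaked" or concentrated a distribution, the lower its entropy

Entropies:
  H(A) = 1.5238 bits
  H(B) = 1.5850 bits
  H(C) = 0.9339 bits

Ranking: B > A > C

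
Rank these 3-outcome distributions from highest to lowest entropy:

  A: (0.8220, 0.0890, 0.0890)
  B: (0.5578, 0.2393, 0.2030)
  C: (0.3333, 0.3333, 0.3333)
C > B > A

Key insight: Entropy is maximized by uniform distributions and minimized by concentrated distributions.

- Uniform distributions have maximum entropy log₂(3) = 1.5850 bits
- The more "peaked" or concentrated a distribution, the lower its entropy

Entropies:
  H(A) = 0.8537 bits
  H(B) = 1.4304 bits
  H(C) = 1.5850 bits

Ranking: C > B > A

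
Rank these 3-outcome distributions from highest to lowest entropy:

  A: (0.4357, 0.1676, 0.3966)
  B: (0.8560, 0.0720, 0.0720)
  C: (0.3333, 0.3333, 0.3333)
C > A > B

Key insight: Entropy is maximized by uniform distributions and minimized by concentrated distributions.

- Uniform distributions have maximum entropy log₂(3) = 1.5850 bits
- The more "peaked" or concentrated a distribution, the lower its entropy

Entropies:
  H(A) = 1.4833 bits
  H(B) = 0.7386 bits
  H(C) = 1.5850 bits

Ranking: C > A > B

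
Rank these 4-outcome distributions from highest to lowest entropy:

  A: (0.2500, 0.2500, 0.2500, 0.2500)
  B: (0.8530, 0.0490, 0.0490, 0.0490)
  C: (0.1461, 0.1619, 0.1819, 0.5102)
A > C > B

Key insight: Entropy is maximized by uniform distributions and minimized by concentrated distributions.

- Uniform distributions have maximum entropy log₂(4) = 2.0000 bits
- The more "peaked" or concentrated a distribution, the lower its entropy

Entropies:
  H(A) = 2.0000 bits
  H(B) = 0.8353 bits
  H(C) = 1.7732 bits

Ranking: A > C > B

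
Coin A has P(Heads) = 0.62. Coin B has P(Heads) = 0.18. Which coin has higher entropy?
A

For binary distributions, entropy is maximized at p=0.5 and decreases as p moves toward 0 or 1.

H(A) = H(0.62) = 0.9580 bits
H(B) = H(0.18) = 0.6801 bits

Distribution A (p=0.62) is closer to uniform (p=0.5), so it has higher entropy.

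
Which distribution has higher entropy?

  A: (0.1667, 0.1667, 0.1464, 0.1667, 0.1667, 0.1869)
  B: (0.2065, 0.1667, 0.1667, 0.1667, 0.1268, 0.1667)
A

Both distributions are close to uniform, making this a harder comparison.

H(A) = 2.5814 bits
H(B) = 2.5711 bits

The distribution closer to uniform has higher entropy.
Answer: A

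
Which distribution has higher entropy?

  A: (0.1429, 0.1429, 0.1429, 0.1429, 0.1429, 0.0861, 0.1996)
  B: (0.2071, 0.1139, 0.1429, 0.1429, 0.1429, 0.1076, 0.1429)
B

Both distributions are close to uniform, making this a harder comparison.

H(A) = 2.7739 bits
H(B) = 2.7777 bits

The distribution closer to uniform has higher entropy.
Answer: B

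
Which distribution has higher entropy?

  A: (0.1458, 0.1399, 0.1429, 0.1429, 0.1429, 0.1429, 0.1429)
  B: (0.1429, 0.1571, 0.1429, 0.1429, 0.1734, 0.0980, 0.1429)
A

Both distributions are close to uniform, making this a harder comparison.

H(A) = 2.8073 bits
H(B) = 2.7905 bits

The distribution closer to uniform has higher entropy.
Answer: A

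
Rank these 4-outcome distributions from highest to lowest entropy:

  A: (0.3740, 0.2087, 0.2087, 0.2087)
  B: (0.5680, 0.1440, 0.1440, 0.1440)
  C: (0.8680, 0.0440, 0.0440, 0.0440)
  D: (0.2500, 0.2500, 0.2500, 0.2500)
D > A > B > C

Key insight: Entropy is maximized by uniform distributions and minimized by concentrated distributions.

Entropies:
  H(A) = 1.9459 bits
  H(B) = 1.6713 bits
  H(C) = 0.7721 bits
  H(D) = 2.0000 bits

Ranking: D > A > B > C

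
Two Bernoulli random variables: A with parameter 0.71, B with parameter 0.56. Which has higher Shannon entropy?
B

For binary distributions, entropy is maximized at p=0.5 and decreases as p moves toward 0 or 1.

H(A) = H(0.71) = 0.8687 bits
H(B) = H(0.56) = 0.9896 bits

Distribution B (p=0.56) is closer to uniform (p=0.5), so it has higher entropy.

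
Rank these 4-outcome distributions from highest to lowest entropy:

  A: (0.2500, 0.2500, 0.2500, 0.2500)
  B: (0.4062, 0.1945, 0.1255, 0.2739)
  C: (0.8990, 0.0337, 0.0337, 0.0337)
A > B > C

Key insight: Entropy is maximized by uniform distributions and minimized by concentrated distributions.

- Uniform distributions have maximum entropy log₂(4) = 2.0000 bits
- The more "peaked" or concentrated a distribution, the lower its entropy

Entropies:
  H(A) = 2.0000 bits
  H(B) = 1.8748 bits
  H(C) = 0.6322 bits

Ranking: A > B > C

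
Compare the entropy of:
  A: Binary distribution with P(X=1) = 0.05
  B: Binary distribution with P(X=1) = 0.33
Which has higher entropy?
B

For binary distributions, entropy is maximized at p=0.5 and decreases as p moves toward 0 or 1.

H(A) = H(0.05) = 0.2864 bits
H(B) = H(0.33) = 0.9149 bits

Distribution B (p=0.33) is closer to uniform (p=0.5), so it has higher entropy.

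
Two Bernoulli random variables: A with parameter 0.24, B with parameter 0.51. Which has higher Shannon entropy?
B

For binary distributions, entropy is maximized at p=0.5 and decreases as p moves toward 0 or 1.

H(A) = H(0.24) = 0.7950 bits
H(B) = H(0.51) = 0.9997 bits

Distribution B (p=0.51) is closer to uniform (p=0.5), so it has higher entropy.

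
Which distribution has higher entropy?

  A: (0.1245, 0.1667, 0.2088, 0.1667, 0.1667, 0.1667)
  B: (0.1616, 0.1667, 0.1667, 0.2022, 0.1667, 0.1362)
B

Both distributions are close to uniform, making this a harder comparison.

H(A) = 2.5694 bits
H(B) = 2.5755 bits

The distribution closer to uniform has higher entropy.
Answer: B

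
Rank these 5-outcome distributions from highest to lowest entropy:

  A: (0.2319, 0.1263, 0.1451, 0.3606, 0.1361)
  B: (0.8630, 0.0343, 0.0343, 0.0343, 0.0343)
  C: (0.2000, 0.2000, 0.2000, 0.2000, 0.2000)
C > A > B

Key insight: Entropy is maximized by uniform distributions and minimized by concentrated distributions.

- Uniform distributions have maximum entropy log₂(5) = 2.3219 bits
- The more "peaked" or concentrated a distribution, the lower its entropy

Entropies:
  H(A) = 2.1922 bits
  H(B) = 0.8503 bits
  H(C) = 2.3219 bits

Ranking: C > A > B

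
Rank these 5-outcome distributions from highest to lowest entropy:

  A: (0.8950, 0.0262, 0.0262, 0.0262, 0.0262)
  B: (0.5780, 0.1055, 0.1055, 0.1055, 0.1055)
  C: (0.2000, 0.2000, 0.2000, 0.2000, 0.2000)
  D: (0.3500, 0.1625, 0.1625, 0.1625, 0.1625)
C > D > B > A

Key insight: Entropy is maximized by uniform distributions and minimized by concentrated distributions.

Entropies:
  H(A) = 0.6946 bits
  H(B) = 1.8264 bits
  H(C) = 2.3219 bits
  H(D) = 2.2341 bits

Ranking: C > D > B > A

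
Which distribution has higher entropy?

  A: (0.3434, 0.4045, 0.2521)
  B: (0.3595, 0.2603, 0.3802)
B

Both distributions are close to uniform, making this a harder comparison.

H(A) = 1.5589 bits
H(B) = 1.5665 bits

The distribution closer to uniform has higher entropy.
Answer: B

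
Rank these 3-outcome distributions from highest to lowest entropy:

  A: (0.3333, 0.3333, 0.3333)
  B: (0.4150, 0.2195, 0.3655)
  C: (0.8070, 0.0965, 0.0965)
A > B > C

Key insight: Entropy is maximized by uniform distributions and minimized by concentrated distributions.

- Uniform distributions have maximum entropy log₂(3) = 1.5850 bits
- The more "peaked" or concentrated a distribution, the lower its entropy

Entropies:
  H(A) = 1.5850 bits
  H(B) = 1.5375 bits
  H(C) = 0.9007 bits

Ranking: A > B > C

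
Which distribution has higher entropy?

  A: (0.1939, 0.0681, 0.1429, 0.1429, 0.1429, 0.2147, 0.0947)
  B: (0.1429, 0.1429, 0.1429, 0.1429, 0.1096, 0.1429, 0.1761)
B

Both distributions are close to uniform, making this a harder comparison.

H(A) = 2.7246 bits
H(B) = 2.7961 bits

The distribution closer to uniform has higher entropy.
Answer: B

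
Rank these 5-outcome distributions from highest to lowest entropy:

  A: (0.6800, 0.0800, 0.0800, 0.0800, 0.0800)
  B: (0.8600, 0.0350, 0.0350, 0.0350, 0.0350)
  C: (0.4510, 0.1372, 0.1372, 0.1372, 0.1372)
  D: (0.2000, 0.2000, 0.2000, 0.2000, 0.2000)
D > C > A > B

Key insight: Entropy is maximized by uniform distributions and minimized by concentrated distributions.

Entropies:
  H(A) = 1.5444 bits
  H(B) = 0.8642 bits
  H(C) = 2.0911 bits
  H(D) = 2.3219 bits

Ranking: D > C > A > B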